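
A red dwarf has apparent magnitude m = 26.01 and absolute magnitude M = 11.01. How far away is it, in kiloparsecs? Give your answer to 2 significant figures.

Distance modulus: m − M = 26.01 − (11.01) = 15.000
m − M = 5 log₁₀ d − 5
log₁₀ d = (m − M)/5 + 1 = 4.0000
d = 10^4.0000 = 10000 pc
= 10.00 kpc

d ≈ 10 kpc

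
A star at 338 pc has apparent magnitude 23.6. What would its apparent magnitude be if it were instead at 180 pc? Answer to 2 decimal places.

m ≈ 22.23

Flux ∝ 1/d², so Δm = 5 log₁₀(d₂/d₁) = 5 log₁₀(180/338) = -1.368
m₂ = m₁ + Δm = 23.6 + (-1.368) = 22.232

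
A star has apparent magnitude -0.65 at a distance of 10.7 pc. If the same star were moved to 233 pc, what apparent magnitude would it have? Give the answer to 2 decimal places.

m ≈ 6.04

Flux ∝ 1/d², so Δm = 5 log₁₀(d₂/d₁) = 5 log₁₀(233/10.7) = 6.690
m₂ = m₁ + Δm = -0.65 + (6.690) = 6.040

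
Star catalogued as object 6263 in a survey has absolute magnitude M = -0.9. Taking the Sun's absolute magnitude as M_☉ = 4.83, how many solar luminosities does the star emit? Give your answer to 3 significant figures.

L/L_☉ ≈ 196

M − M_☉ = -0.9 − 4.83 = -5.730
L/L_☉ = 10^(−0.4 (M − M_☉)) = 10^2.292 = 195.9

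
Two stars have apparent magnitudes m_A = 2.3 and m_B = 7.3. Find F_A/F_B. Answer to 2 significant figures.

F_A/F_B ≈ 100

Δm = 2.3 − (7.3) = -5.0
Flux ratio = 10^(−0.4 Δm) = 10^(−0.4 × -5.0) = 10^2.000 = 100.0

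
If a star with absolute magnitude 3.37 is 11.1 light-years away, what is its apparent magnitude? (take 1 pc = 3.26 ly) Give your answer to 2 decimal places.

m ≈ 1.03

d = 11.1 ly / 3.26 = 3.405 pc
m = M + 5 log₁₀ d − 5 = 3.37 + 5·0.5321 − 5 = 1.031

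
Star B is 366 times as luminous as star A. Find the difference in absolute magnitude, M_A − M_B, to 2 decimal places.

M_A − M_B ≈ 6.41

Pogson: ΔM = −2.5 log₁₀(ratio) = −2.5 log₁₀(366) = −2.5 × 2.5635 = -6.409
Star B is brighter so has the smaller magnitude: M_A − M_B is positive.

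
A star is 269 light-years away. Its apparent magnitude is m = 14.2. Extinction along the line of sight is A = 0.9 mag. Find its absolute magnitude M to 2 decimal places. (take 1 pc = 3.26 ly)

d = 269 ly / 3.26 = 82.52 pc
5 log₁₀(d/10 pc) = 5 log₁₀(82.52) − 5 = 4.583
M = m − 5 log₁₀(d/10) − A = 14.2 − 4.583 − 0.9 = 8.717

M ≈ 8.72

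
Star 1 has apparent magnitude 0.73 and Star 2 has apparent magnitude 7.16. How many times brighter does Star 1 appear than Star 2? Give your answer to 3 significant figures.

Magnitude difference = -6.43
Flux ratio = 10^(−0.4 Δm) = 10^(−0.4 × -6.43) = 10^2.572 = 373.3

373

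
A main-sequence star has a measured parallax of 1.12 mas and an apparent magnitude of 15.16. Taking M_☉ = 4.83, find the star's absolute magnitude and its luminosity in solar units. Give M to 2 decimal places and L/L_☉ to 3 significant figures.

M ≈ 5.41; L/L_☉ ≈ 0.588

d = 1/p = 1000/1.12 mas = 892.9 pc
M = m − 5 log₁₀ d + 5 = 15.16 − 5·2.9508 + 5 = 5.406
M − M_☉ = 5.406 − 4.83 = 0.576
L/L_☉ = 10^(−0.4 × 0.576) = 0.5883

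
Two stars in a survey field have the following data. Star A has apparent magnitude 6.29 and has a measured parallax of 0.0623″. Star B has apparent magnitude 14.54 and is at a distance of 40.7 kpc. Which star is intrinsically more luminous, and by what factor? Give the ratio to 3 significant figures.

Star B is more luminous, by a factor of 3220.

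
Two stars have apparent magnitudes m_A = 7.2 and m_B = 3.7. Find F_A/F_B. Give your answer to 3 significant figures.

Magnitude difference = 3.5
Flux ratio = 10^(−0.4 Δm) = 10^(−0.4 × 3.5) = 10^-1.400 = 0.03981

F_A/F_B ≈ 0.0398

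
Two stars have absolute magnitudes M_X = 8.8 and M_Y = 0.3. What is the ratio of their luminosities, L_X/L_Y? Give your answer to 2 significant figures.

L_X/L_Y ≈ 4.0×10^-4

ΔM = M_X − M_Y = 8.5
L_X/L_Y = 10^(−0.4 ΔM) = 10^-3.400 = 3.981×10^-4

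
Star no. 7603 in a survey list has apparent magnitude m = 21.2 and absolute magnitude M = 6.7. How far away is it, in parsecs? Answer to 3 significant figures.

Distance modulus: m − M = 21.2 − (6.7) = 14.500
m − M = 5 log₁₀ d − 5
log₁₀ d = (m − M)/5 + 1 = 3.9000
d = 10^3.9000 = 7943 pc

d ≈ 7940 pc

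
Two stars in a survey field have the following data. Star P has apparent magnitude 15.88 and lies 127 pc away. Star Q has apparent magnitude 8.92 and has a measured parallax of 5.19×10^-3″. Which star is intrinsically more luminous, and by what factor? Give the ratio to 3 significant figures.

Star P: M = m − 5 log₁₀ d + 5 = 15.88 − 5·2.1038 + 5 = 10.361
Star Q: d = 1/p = 1/5.19×10^-3″ = 192.7 pc
Star Q: M = m − 5 log₁₀ d + 5 = 8.92 − 5·2.2848 + 5 = 2.496
ΔM = M_P − M_Q = 10.361 − (2.496) = 7.865; smaller M is more luminous → Star Q.
L ratio = 10^(0.4 |ΔM|) = 10^3.146 = 1400

Star Q is more luminous, by a factor of 1400.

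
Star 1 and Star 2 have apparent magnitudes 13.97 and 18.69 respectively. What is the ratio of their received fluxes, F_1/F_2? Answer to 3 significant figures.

Δm = 13.97 − (18.69) = -4.72
Flux ratio = 10^(−0.4 Δm) = 10^(−0.4 × -4.72) = 10^1.888 = 77.27

F_1/F_2 ≈ 77.3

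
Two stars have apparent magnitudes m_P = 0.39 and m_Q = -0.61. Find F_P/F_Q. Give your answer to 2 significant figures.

Magnitude difference = 1.00
Flux ratio = 10^(−0.4 Δm) = 10^(−0.4 × 1.00) = 10^-0.400 = 0.3981

F_P/F_Q ≈ 0.40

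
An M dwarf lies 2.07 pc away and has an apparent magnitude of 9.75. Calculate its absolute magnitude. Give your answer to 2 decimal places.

M ≈ 13.17

5 log₁₀(d/10 pc) = 5 log₁₀(2.070) − 5 = -3.420
M = m − 5 log₁₀(d/10) = 9.75 + 3.420 = 13.170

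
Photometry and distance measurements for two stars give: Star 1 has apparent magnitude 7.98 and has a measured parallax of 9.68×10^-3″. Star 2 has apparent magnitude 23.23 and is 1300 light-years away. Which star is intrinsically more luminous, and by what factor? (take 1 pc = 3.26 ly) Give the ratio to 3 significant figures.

Star 1 is more luminous, by a factor of 84500.

Star 1: d = 1/p = 1/9.68×10^-3″ = 103.3 pc
Star 1: M = m − 5 log₁₀ d + 5 = 7.98 − 5·2.0141 + 5 = 2.909
Star 2: d = 1300 ly / 3.26 = 398.8 pc
Star 2: M = m − 5 log₁₀ d + 5 = 23.23 − 5·2.6007 + 5 = 15.226
ΔM = M_1 − M_2 = 2.909 − (15.226) = -12.317; smaller M is more luminous → Star 1.
L ratio = 10^(0.4 |ΔM|) = 10^4.927 = 84490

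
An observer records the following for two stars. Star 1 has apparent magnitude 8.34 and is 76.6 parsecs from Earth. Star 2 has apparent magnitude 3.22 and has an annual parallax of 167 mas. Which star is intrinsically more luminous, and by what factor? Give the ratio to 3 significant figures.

Star 1 is more luminous, by a factor of 1.47.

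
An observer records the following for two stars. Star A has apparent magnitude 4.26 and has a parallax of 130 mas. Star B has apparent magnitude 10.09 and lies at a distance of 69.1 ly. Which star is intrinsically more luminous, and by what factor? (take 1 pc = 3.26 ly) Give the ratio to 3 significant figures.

Star A is more luminous, by a factor of 28.3.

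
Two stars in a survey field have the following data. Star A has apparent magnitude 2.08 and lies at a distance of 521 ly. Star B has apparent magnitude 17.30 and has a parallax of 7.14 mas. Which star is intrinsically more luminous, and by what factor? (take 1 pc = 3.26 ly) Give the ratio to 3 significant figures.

Star A: d = 521 ly / 3.26 = 159.8 pc
Star A: M = m − 5 log₁₀ d + 5 = 2.08 − 5·2.2036 + 5 = -3.938
Star B: p = 7.14 mas = 7.14×10^-3″ → d = 1/p = 140.1 pc
Star B: M = m − 5 log₁₀ d + 5 = 17.30 − 5·2.1463 + 5 = 11.568
ΔM = M_A − M_B = -3.938 − (11.568) = -15.507; smaller M is more luminous → Star A.
L ratio = 10^(0.4 |ΔM|) = 10^6.203 = 1.595×10^6

Star A is more luminous, by a factor of 1.59×10^6.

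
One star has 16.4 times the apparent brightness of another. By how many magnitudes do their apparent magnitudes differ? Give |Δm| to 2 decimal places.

|Δm| ≈ 3.04

Pogson: Δm = −2.5 log₁₀(ratio) = −2.5 log₁₀(16.4) = −2.5 × 1.2148 = -3.037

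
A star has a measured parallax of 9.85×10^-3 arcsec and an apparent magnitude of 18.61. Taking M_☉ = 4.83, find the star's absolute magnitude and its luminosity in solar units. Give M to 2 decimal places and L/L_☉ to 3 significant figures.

M ≈ 13.58; L/L_☉ ≈ 3.17×10^-4

d = 1/p = 1/9.85×10^-3″ = 101.5 pc
M = m − 5 log₁₀ d + 5 = 18.61 − 5·2.0066 + 5 = 13.577
M − M_☉ = 13.577 − 4.83 = 8.747
L/L_☉ = 10^(−0.4 × 8.747) = 3.170×10^-4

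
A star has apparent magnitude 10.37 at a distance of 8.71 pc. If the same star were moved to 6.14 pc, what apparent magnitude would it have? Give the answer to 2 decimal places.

m ≈ 9.61

Flux ∝ 1/d², so Δm = 5 log₁₀(d₂/d₁) = 5 log₁₀(6.14/8.71) = -0.759
m₂ = m₁ + Δm = 10.37 + (-0.759) = 9.611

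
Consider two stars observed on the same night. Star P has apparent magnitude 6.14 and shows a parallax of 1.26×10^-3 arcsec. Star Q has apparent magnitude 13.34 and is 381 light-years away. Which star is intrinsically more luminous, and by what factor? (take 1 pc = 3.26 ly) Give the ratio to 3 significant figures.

Star P: d = 1/p = 1/1.26×10^-3″ = 793.7 pc
Star P: M = m − 5 log₁₀ d + 5 = 6.14 − 5·2.8996 + 5 = -3.358
Star Q: d = 381 ly / 3.26 = 116.9 pc
Star Q: M = m − 5 log₁₀ d + 5 = 13.34 − 5·2.0677 + 5 = 8.001
ΔM = M_P − M_Q = -3.358 − (8.001) = -11.360; smaller M is more luminous → Star P.
L ratio = 10^(0.4 |ΔM|) = 10^4.544 = 34980

Star P is more luminous, by a factor of 35000.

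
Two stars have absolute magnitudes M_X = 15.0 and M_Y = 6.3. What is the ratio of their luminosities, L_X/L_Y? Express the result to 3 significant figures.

ΔM = M_X − M_Y = 8.7
L_X/L_Y = 10^(−0.4 ΔM) = 10^-3.480 = 3.311×10^-4

L_X/L_Y ≈ 3.31×10^-4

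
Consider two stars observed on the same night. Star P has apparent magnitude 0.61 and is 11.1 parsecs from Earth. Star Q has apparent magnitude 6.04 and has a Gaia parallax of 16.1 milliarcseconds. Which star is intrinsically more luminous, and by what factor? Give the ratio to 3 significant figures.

Star P is more luminous, by a factor of 4.75.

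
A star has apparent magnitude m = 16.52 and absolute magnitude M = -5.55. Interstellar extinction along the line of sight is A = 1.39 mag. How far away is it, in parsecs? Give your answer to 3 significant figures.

d ≈ 137000 pc

m − M = 5 log₁₀(d/10 pc) + A  ⇒  16.52 − (-5.55) − 1.39 = 5 log₁₀(d/10)
20.680 = 5 log₁₀(d/10)
log₁₀ d = (m − M − A)/5 + 1 = 5.1360
d = 10^5.1360 = 136800 pc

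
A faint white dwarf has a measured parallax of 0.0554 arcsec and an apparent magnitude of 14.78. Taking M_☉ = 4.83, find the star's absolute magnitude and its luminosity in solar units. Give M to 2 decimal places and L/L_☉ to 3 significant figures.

M ≈ 13.50; L/L_☉ ≈ 3.41×10^-4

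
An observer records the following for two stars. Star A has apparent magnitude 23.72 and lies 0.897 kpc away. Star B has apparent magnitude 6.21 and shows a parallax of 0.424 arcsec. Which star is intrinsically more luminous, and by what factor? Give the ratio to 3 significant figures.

Star B is more luminous, by a factor of 69.8.

Star A: d = 0.897 kpc = 897.0 pc
Star A: M = m − 5 log₁₀ d + 5 = 23.72 − 5·2.9528 + 5 = 13.956
Star B: d = 1/p = 1/0.424″ = 2.358 pc
Star B: M = m − 5 log₁₀ d + 5 = 6.21 − 5·0.3726 + 5 = 9.347
ΔM = M_A − M_B = 13.956 − (9.347) = 4.609; smaller M is more luminous → Star B.
L ratio = 10^(0.4 |ΔM|) = 10^1.844 = 69.77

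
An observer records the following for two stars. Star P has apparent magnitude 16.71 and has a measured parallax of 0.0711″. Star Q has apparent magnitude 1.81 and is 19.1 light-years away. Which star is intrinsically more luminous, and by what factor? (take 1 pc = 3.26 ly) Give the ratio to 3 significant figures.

Star Q is more luminous, by a factor of 158000.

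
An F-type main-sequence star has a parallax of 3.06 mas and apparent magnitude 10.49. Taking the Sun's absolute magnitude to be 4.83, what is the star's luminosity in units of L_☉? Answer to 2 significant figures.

L/L_☉ ≈ 5.8

d = 1/p = 1000/3.06 mas = 326.8 pc
M = m − 5 log₁₀ d + 5 = 10.49 − 5·2.5143 + 5 = 2.919
M − M_☉ = 2.919 − 4.83 = -1.911
L/L_☉ = 10^(−0.4 × -1.911) = 5.815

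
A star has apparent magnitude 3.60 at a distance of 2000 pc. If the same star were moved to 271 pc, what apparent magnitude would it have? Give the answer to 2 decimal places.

Flux ∝ 1/d², so Δm = 5 log₁₀(d₂/d₁) = 5 log₁₀(271/2000) = -4.340
m₂ = m₁ + Δm = 3.60 + (-4.340) = -0.740

m ≈ -0.74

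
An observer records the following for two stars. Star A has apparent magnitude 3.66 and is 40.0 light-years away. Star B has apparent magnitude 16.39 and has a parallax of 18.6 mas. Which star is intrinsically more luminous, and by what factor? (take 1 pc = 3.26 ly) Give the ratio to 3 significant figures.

Star A: d = 40.0 ly / 3.26 = 12.27 pc
Star A: M = m − 5 log₁₀ d + 5 = 3.66 − 5·1.0888 + 5 = 3.216
Star B: p = 18.6 mas = 0.0186″ → d = 1/p = 53.76 pc
Star B: M = m − 5 log₁₀ d + 5 = 16.39 − 5·1.7305 + 5 = 12.738
ΔM = M_A − M_B = 3.216 − (12.738) = -9.522; smaller M is more luminous → Star A.
L ratio = 10^(0.4 |ΔM|) = 10^3.809 = 6437

Star A is more luminous, by a factor of 6440.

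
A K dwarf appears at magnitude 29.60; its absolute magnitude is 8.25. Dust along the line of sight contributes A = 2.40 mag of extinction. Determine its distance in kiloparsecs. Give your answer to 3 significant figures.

d ≈ 61.7 kpc

m − M = 5 log₁₀(d/10 pc) + A  ⇒  29.60 − (8.25) − 2.40 = 5 log₁₀(d/10)
18.950 = 5 log₁₀(d/10)
log₁₀ d = (m − M − A)/5 + 1 = 4.7900
d = 10^4.7900 = 61660 pc
= 61.66 kpc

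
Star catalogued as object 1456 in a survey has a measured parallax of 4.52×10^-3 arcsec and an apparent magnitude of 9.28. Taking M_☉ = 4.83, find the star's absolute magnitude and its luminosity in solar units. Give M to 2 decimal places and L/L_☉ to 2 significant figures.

M ≈ 2.56; L/L_☉ ≈ 8.1

d = 1/p = 1/4.52×10^-3″ = 221.2 pc
M = m − 5 log₁₀ d + 5 = 9.28 − 5·2.3449 + 5 = 2.556
M − M_☉ = 2.556 − 4.83 = -2.274
L/L_☉ = 10^(−0.4 × -2.274) = 8.123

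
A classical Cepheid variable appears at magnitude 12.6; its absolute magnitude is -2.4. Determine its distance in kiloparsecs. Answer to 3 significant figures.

μ = m − M = 15.000
m − M = 5 log₁₀ d − 5
log₁₀ d = (m − M)/5 + 1 = 4.0000
d = 10^4.0000 = 10000 pc
= 10.00 kpc

d ≈ 10.0 kpc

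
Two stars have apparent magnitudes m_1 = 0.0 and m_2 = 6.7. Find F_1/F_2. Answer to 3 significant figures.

Magnitude difference = -6.7
Flux ratio = 10^(−0.4 Δm) = 10^(−0.4 × -6.7) = 10^2.680 = 478.6

F_1/F_2 ≈ 479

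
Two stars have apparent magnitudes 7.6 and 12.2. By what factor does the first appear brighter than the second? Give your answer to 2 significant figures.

69

Magnitude difference = -4.6
Flux ratio = 10^(−0.4 Δm) = 10^(−0.4 × -4.6) = 10^1.840 = 69.18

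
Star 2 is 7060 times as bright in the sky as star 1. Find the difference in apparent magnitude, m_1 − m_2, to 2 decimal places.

m_1 − m_2 ≈ 9.62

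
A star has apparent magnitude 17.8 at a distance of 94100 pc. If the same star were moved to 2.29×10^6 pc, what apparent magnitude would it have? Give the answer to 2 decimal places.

m ≈ 24.73

Flux ∝ 1/d², so Δm = 5 log₁₀(d₂/d₁) = 5 log₁₀(2.29×10^6/94100) = 6.931
m₂ = m₁ + Δm = 17.8 + (6.931) = 24.731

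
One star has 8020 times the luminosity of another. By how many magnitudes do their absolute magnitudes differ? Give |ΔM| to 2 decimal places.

|ΔM| ≈ 9.76

Pogson: ΔM = −2.5 log₁₀(ratio) = −2.5 log₁₀(8020) = −2.5 × 3.9042 = -9.760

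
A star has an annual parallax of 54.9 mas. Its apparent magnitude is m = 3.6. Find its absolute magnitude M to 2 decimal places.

M ≈ 2.30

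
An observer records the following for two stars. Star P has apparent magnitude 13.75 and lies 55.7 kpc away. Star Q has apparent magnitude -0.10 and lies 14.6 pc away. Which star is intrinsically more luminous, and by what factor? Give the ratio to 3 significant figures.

Star P: d = 55.7 kpc = 55700 pc
Star P: M = m − 5 log₁₀ d + 5 = 13.75 − 5·4.7459 + 5 = -4.979
Star Q: M = m − 5 log₁₀ d + 5 = -0.10 − 5·1.1644 + 5 = -0.922
ΔM = M_P − M_Q = -4.979 − (-0.922) = -4.058; smaller M is more luminous → Star P.
L ratio = 10^(0.4 |ΔM|) = 10^1.623 = 41.98

Star P is more luminous, by a factor of 42.0.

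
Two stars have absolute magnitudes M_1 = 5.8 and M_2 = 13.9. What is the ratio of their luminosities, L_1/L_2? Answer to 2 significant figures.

ΔM = M_1 − M_2 = -8.1
L_1/L_2 = 10^(−0.4 ΔM) = 10^3.240 = 1738

L_1/L_2 ≈ 1700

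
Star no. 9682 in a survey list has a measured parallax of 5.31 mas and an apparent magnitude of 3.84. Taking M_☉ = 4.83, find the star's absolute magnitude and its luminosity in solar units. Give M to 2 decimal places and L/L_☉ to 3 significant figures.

d = 1/p = 1000/5.31 mas = 188.3 pc
M = m − 5 log₁₀ d + 5 = 3.84 − 5·2.2749 + 5 = -2.535
M − M_☉ = -2.535 − 4.83 = -7.365
L/L_☉ = 10^(−0.4 × -7.365) = 882.7

M ≈ -2.53; L/L_☉ ≈ 883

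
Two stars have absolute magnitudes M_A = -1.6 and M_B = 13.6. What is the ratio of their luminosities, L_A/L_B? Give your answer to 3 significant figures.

ΔM = M_A − M_B = -15.2
L_A/L_B = 10^(−0.4 ΔM) = 10^6.080 = 1.202×10^6

L_A/L_B ≈ 1.20×10^6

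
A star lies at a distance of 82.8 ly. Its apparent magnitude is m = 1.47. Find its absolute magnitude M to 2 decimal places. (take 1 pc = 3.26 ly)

M ≈ -0.55

d = 82.8 ly / 3.26 = 25.40 pc
5 log₁₀(d/10 pc) = 5 log₁₀(25.40) − 5 = 2.024
M = m − 5 log₁₀(d/10) = 1.47 − 2.024 = -0.554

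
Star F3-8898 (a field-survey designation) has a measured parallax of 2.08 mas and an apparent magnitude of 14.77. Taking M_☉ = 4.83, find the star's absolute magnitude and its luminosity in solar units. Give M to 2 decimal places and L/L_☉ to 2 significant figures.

d = 1/p = 1000/2.08 mas = 480.8 pc
M = m − 5 log₁₀ d + 5 = 14.77 − 5·2.6819 + 5 = 6.360
M − M_☉ = 6.360 − 4.83 = 1.530
L/L_☉ = 10^(−0.4 × 1.530) = 0.2443

M ≈ 6.36; L/L_☉ ≈ 0.24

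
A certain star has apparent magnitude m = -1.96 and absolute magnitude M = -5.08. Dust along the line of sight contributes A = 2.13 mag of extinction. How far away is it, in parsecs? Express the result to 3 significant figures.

m − M = 5 log₁₀(d/10 pc) + A  ⇒  -1.96 − (-5.08) − 2.13 = 5 log₁₀(d/10)
0.990 = 5 log₁₀(d/10)
log₁₀ d = (m − M − A)/5 + 1 = 1.1980
d = 10^1.1980 = 15.78 pc

d ≈ 15.8 pc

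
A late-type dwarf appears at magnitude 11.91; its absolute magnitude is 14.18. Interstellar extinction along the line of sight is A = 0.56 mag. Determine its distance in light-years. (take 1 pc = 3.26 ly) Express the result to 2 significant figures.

d ≈ 8.9 ly

m − M = 5 log₁₀(d/10 pc) + A  ⇒  11.91 − (14.18) − 0.56 = 5 log₁₀(d/10)
-2.830 = 5 log₁₀(d/10)
log₁₀ d = (m − M − A)/5 + 1 = 0.4340
d = 10^0.4340 = 2.716 pc
= 8.856 ly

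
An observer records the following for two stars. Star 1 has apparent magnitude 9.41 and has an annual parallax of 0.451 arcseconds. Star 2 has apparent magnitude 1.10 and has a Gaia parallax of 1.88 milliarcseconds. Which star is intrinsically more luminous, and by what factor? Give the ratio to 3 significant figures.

Star 2 is more luminous, by a factor of 1.21×10^8.

Star 1: d = 1/p = 1/0.451″ = 2.217 pc
Star 1: M = m − 5 log₁₀ d + 5 = 9.41 − 5·0.3458 + 5 = 12.681
Star 2: p = 1.88 mas = 1.88×10^-3″ → d = 1/p = 531.9 pc
Star 2: M = m − 5 log₁₀ d + 5 = 1.10 − 5·2.7258 + 5 = -7.529
ΔM = M_1 − M_2 = 12.681 − (-7.529) = 20.210; smaller M is more luminous → Star 2.
L ratio = 10^(0.4 |ΔM|) = 10^8.084 = 1.213×10^8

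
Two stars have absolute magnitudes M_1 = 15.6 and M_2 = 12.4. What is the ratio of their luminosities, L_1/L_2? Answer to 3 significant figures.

L_1/L_2 ≈ 0.0525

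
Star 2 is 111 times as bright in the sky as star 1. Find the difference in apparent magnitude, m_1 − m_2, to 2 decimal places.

Pogson: Δm = −2.5 log₁₀(ratio) = −2.5 log₁₀(111) = −2.5 × 2.0453 = -5.113
Star 2 is brighter so has the smaller magnitude: m_1 − m_2 is positive.

m_1 − m_2 ≈ 5.11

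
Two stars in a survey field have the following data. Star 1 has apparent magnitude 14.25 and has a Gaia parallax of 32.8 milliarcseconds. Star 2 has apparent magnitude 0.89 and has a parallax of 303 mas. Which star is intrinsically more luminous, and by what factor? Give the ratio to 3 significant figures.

Star 1: p = 32.8 mas = 0.0328″ → d = 1/p = 30.49 pc
Star 1: M = m − 5 log₁₀ d + 5 = 14.25 − 5·1.4841 + 5 = 11.829
Star 2: p = 303 mas = 0.303″ → d = 1/p = 3.300 pc
Star 2: M = m − 5 log₁₀ d + 5 = 0.89 − 5·0.5186 + 5 = 3.297
ΔM = M_1 − M_2 = 11.829 − (3.297) = 8.532; smaller M is more luminous → Star 2.
L ratio = 10^(0.4 |ΔM|) = 10^3.413 = 2587

Star 2 is more luminous, by a factor of 2590.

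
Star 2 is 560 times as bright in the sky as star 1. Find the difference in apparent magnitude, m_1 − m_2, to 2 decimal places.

m_1 − m_2 ≈ 6.87

Pogson: Δm = −2.5 log₁₀(ratio) = −2.5 log₁₀(560) = −2.5 × 2.7482 = -6.870
Star 2 is brighter so has the smaller magnitude: m_1 − m_2 is positive.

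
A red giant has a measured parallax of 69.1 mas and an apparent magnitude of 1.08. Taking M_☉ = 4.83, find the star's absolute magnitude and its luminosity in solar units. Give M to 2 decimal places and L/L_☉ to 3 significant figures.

M ≈ 0.28; L/L_☉ ≈ 66.2

d = 1/p = 1000/69.1 mas = 14.47 pc
M = m − 5 log₁₀ d + 5 = 1.08 − 5·1.1605 + 5 = 0.277
M − M_☉ = 0.277 − 4.83 = -4.553
L/L_☉ = 10^(−0.4 × -4.553) = 66.23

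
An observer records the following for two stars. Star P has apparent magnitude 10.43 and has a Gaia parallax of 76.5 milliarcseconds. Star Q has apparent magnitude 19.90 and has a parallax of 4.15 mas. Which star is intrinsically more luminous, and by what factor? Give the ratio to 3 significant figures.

Star P: p = 76.5 mas = 0.0765″ → d = 1/p = 13.07 pc
Star P: M = m − 5 log₁₀ d + 5 = 10.43 − 5·1.1163 + 5 = 9.848
Star Q: p = 4.15 mas = 4.15×10^-3″ → d = 1/p = 241.0 pc
Star Q: M = m − 5 log₁₀ d + 5 = 19.90 − 5·2.3820 + 5 = 12.990
ΔM = M_P − M_Q = 9.848 − (12.990) = -3.142; smaller M is more luminous → Star P.
L ratio = 10^(0.4 |ΔM|) = 10^1.257 = 18.06

Star P is more luminous, by a factor of 18.1.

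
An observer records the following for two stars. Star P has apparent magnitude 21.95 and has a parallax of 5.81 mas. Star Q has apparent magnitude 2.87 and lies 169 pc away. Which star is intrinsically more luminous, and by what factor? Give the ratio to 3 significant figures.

Star P: p = 5.81 mas = 5.81×10^-3″ → d = 1/p = 172.1 pc
Star P: M = m − 5 log₁₀ d + 5 = 21.95 − 5·2.2358 + 5 = 15.771
Star Q: M = m − 5 log₁₀ d + 5 = 2.87 − 5·2.2279 + 5 = -3.269
ΔM = M_P − M_Q = 15.771 − (-3.269) = 19.040; smaller M is more luminous → Star Q.
L ratio = 10^(0.4 |ΔM|) = 10^7.616 = 4.132×10^7

Star Q is more luminous, by a factor of 4.13×10^7.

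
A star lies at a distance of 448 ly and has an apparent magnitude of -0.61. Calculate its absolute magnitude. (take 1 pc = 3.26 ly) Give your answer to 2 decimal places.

M ≈ -6.30

d = 448 ly / 3.26 = 137.4 pc
5 log₁₀(d/10 pc) = 5 log₁₀(137.4) − 5 = 5.690
M = m − 5 log₁₀(d/10) = -0.61 − 5.690 = -6.300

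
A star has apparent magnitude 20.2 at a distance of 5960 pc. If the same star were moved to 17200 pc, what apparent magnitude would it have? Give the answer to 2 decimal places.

Flux ∝ 1/d², so Δm = 5 log₁₀(d₂/d₁) = 5 log₁₀(17200/5960) = 2.301
m₂ = m₁ + Δm = 20.2 + (2.301) = 22.501

m ≈ 22.50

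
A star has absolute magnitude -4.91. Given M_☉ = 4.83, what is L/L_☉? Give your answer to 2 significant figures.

M − M_☉ = -4.91 − 4.83 = -9.740
L/L_☉ = 10^(−0.4 (M − M_☉)) = 10^3.896 = 7870

L/L_☉ ≈ 7900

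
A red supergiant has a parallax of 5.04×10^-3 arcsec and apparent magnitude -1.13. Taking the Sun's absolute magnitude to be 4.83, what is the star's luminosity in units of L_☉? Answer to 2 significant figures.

L/L_☉ ≈ 95000

d = 1/p = 1/5.04×10^-3″ = 198.4 pc
M = m − 5 log₁₀ d + 5 = -1.13 − 5·2.2976 + 5 = -7.618
M − M_☉ = -7.618 − 4.83 = -12.448
L/L_☉ = 10^(−0.4 × -12.448) = 95310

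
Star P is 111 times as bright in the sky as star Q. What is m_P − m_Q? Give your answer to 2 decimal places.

m_P − m_Q ≈ -5.11

Pogson: Δm = −2.5 log₁₀(ratio) = −2.5 log₁₀(111) = −2.5 × 2.0453 = -5.113
Star P is brighter, so it has the smaller magnitude: the difference is negative.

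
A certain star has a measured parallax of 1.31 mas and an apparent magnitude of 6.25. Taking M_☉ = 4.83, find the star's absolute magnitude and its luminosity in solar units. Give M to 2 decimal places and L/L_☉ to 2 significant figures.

d = 1/p = 1000/1.31 mas = 763.4 pc
M = m − 5 log₁₀ d + 5 = 6.25 − 5·2.8827 + 5 = -3.164
M − M_☉ = -3.164 − 4.83 = -7.994
L/L_☉ = 10^(−0.4 × -7.994) = 1576

M ≈ -3.16; L/L_☉ ≈ 1600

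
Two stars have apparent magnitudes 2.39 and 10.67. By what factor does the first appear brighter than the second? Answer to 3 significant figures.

2050

Δm = 2.39 − (10.67) = -8.28
Flux ratio = 10^(−0.4 Δm) = 10^(−0.4 × -8.28) = 10^3.312 = 2051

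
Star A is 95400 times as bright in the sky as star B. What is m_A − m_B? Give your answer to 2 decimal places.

m_A − m_B ≈ -12.45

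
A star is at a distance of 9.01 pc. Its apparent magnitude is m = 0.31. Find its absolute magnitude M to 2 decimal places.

5 log₁₀(d/10 pc) = 5 log₁₀(9.010) − 5 = -0.226
M = m − 5 log₁₀(d/10) = 0.31 + 0.226 = 0.536

M ≈ 0.54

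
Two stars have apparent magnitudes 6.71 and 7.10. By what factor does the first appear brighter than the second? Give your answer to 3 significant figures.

1.43

Magnitude difference = -0.39
Flux ratio = 10^(−0.4 Δm) = 10^(−0.4 × -0.39) = 10^0.156 = 1.432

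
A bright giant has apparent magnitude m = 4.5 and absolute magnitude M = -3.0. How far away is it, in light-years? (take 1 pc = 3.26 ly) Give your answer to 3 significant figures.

d ≈ 1030 ly

μ = m − M = 7.500
m − M = 5 log₁₀ d − 5
log₁₀ d = (m − M)/5 + 1 = 2.5000
d = 10^2.5000 = 316.2 pc
= 1031 ly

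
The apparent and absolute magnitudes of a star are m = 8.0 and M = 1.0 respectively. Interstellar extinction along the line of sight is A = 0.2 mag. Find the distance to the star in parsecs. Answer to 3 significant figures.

m − M = 5 log₁₀(d/10 pc) + A  ⇒  8.0 − (1.0) − 0.2 = 5 log₁₀(d/10)
6.800 = 5 log₁₀(d/10)
log₁₀ d = (m − M − A)/5 + 1 = 2.3600
d = 10^2.3600 = 229.1 pc

d ≈ 229 pc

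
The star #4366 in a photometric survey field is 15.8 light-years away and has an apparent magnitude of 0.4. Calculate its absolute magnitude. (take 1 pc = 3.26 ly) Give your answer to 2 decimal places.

d = 15.8 ly / 3.26 = 4.847 pc
5 log₁₀(d/10 pc) = 5 log₁₀(4.847) − 5 = -1.573
M = m − 5 log₁₀(d/10) = 0.4 + 1.573 = 1.973

M ≈ 1.97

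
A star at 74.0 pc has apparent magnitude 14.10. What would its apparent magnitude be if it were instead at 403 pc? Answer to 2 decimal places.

m ≈ 17.78

Flux ∝ 1/d², so Δm = 5 log₁₀(d₂/d₁) = 5 log₁₀(403/74.0) = 3.680
m₂ = m₁ + Δm = 14.10 + (3.680) = 17.780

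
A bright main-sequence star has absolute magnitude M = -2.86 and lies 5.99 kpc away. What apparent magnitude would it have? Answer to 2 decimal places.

d = 5.99 kpc = 5990 pc
m = M + 5 log₁₀ d − 5 = -2.86 + 5·3.7774 − 5 = 11.027

m ≈ 11.03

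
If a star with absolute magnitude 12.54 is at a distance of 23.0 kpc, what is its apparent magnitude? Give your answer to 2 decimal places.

m ≈ 29.35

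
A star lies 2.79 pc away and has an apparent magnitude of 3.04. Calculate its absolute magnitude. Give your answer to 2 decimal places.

M ≈ 5.81

5 log₁₀(d/10 pc) = 5 log₁₀(2.790) − 5 = -2.772
M = m − 5 log₁₀(d/10) = 3.04 + 2.772 = 5.812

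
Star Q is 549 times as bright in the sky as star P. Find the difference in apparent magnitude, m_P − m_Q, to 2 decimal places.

Pogson: Δm = −2.5 log₁₀(ratio) = −2.5 log₁₀(549) = −2.5 × 2.7396 = -6.849
Star Q is brighter so has the smaller magnitude: m_P − m_Q is positive.

m_P − m_Q ≈ 6.85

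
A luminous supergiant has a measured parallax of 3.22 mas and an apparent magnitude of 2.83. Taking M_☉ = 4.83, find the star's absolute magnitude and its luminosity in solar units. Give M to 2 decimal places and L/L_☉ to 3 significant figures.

M ≈ -4.63; L/L_☉ ≈ 6090

d = 1/p = 1000/3.22 mas = 310.6 pc
M = m − 5 log₁₀ d + 5 = 2.83 − 5·2.4921 + 5 = -4.631
M − M_☉ = -4.631 − 4.83 = -9.461
L/L_☉ = 10^(−0.4 × -9.461) = 6085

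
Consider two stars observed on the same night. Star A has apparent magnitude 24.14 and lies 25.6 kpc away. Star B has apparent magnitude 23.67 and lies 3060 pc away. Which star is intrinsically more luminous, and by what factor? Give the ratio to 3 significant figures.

Star A: d = 25.6 kpc = 25600 pc
Star A: M = m − 5 log₁₀ d + 5 = 24.14 − 5·4.4082 + 5 = 7.099
Star B: M = m − 5 log₁₀ d + 5 = 23.67 − 5·3.4857 + 5 = 11.241
ΔM = M_A − M_B = 7.099 − (11.241) = -4.143; smaller M is more luminous → Star A.
L ratio = 10^(0.4 |ΔM|) = 10^1.657 = 45.40

Star A is more luminous, by a factor of 45.4.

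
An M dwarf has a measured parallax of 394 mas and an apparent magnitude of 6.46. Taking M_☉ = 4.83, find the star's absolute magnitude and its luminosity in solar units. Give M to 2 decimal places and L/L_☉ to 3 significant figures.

d = 1/p = 1000/394 mas = 2.538 pc
M = m − 5 log₁₀ d + 5 = 6.46 − 5·0.4045 + 5 = 9.437
M − M_☉ = 9.437 − 4.83 = 4.607
L/L_☉ = 10^(−0.4 × 4.607) = 0.01436

M ≈ 9.44; L/L_☉ ≈ 0.0144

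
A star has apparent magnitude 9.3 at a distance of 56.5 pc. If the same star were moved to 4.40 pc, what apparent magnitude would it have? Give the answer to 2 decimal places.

Flux ∝ 1/d², so Δm = 5 log₁₀(d₂/d₁) = 5 log₁₀(4.40/56.5) = -5.543
m₂ = m₁ + Δm = 9.3 + (-5.543) = 3.757

m ≈ 3.76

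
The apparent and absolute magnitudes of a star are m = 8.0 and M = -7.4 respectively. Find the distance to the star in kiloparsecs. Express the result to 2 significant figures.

d ≈ 12 kpc

Distance modulus: m − M = 8.0 − (-7.4) = 15.400
m − M = 5 log₁₀ d − 5
log₁₀ d = (m − M)/5 + 1 = 4.0800
d = 10^4.0800 = 12020 pc
= 12.02 kpc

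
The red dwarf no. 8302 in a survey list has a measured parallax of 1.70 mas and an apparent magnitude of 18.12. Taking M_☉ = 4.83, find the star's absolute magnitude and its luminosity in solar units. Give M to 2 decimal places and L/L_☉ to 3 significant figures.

M ≈ 9.27; L/L_☉ ≈ 0.0167

d = 1/p = 1000/1.70 mas = 588.2 pc
M = m − 5 log₁₀ d + 5 = 18.12 − 5·2.7696 + 5 = 9.272
M − M_☉ = 9.272 − 4.83 = 4.442
L/L_☉ = 10^(−0.4 × 4.442) = 0.01671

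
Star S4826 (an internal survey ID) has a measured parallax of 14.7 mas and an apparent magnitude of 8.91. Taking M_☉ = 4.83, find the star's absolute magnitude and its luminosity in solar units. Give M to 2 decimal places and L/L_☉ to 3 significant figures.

M ≈ 4.75; L/L_☉ ≈ 1.08

d = 1/p = 1000/14.7 mas = 68.03 pc
M = m − 5 log₁₀ d + 5 = 8.91 − 5·1.8327 + 5 = 4.747
M − M_☉ = 4.747 − 4.83 = -0.083
L/L_☉ = 10^(−0.4 × -0.083) = 1.080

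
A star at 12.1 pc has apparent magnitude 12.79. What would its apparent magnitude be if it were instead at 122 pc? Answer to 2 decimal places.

m ≈ 17.81

Flux ∝ 1/d², so Δm = 5 log₁₀(d₂/d₁) = 5 log₁₀(122/12.1) = 5.018
m₂ = m₁ + Δm = 12.79 + (5.018) = 17.808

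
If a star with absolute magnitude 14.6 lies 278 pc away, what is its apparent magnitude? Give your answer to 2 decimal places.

m = M + 5 log₁₀ d − 5 = 14.6 + 5·2.4440 − 5 = 21.820

m ≈ 21.82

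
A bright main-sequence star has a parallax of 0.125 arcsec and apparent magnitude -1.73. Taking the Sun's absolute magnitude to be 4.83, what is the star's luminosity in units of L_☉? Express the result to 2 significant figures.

d = 1/p = 1/0.125″ = 8.000 pc
M = m − 5 log₁₀ d + 5 = -1.73 − 5·0.9031 + 5 = -1.245
M − M_☉ = -1.245 − 4.83 = -6.075
L/L_☉ = 10^(−0.4 × -6.075) = 269.3

L/L_☉ ≈ 270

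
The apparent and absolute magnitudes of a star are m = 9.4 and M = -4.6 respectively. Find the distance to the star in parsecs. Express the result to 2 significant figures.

d ≈ 6300 pc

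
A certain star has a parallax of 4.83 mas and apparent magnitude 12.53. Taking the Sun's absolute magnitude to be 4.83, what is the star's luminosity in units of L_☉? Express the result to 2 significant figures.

d = 1/p = 1000/4.83 mas = 207.0 pc
M = m − 5 log₁₀ d + 5 = 12.53 − 5·2.3161 + 5 = 5.950
M − M_☉ = 5.950 − 4.83 = 1.120
L/L_☉ = 10^(−0.4 × 1.120) = 0.3565

L/L_☉ ≈ 0.36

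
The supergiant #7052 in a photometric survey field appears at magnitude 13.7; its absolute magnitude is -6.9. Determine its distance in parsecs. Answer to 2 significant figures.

d ≈ 130000 pc

μ = m − M = 20.600
m − M = 5 log₁₀ d − 5
log₁₀ d = (m − M)/5 + 1 = 5.1200
d = 10^5.1200 = 131800 pc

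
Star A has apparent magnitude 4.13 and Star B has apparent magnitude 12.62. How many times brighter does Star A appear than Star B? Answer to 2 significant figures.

Δm = 4.13 − (12.62) = -8.49
Flux ratio = 10^(−0.4 Δm) = 10^(−0.4 × -8.49) = 10^3.396 = 2489

2500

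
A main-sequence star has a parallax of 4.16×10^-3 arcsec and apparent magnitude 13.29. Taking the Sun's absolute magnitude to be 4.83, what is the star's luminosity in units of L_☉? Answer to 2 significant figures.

L/L_☉ ≈ 0.24

d = 1/p = 1/4.16×10^-3″ = 240.4 pc
M = m − 5 log₁₀ d + 5 = 13.29 − 5·2.3809 + 5 = 6.385
M − M_☉ = 6.385 − 4.83 = 1.555
L/L_☉ = 10^(−0.4 × 1.555) = 0.2387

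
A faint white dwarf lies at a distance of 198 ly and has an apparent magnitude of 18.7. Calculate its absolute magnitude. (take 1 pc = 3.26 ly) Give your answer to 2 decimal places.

d = 198 ly / 3.26 = 60.74 pc
5 log₁₀(d/10 pc) = 5 log₁₀(60.74) − 5 = 3.917
M = m − 5 log₁₀(d/10) = 18.7 − 3.917 = 14.783

M ≈ 14.78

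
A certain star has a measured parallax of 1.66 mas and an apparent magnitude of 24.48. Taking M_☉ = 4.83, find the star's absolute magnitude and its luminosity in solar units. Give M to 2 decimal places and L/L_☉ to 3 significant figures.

M ≈ 15.58; L/L_☉ ≈ 5.01×10^-5

d = 1/p = 1000/1.66 mas = 602.4 pc
M = m − 5 log₁₀ d + 5 = 24.48 − 5·2.7799 + 5 = 15.581
M − M_☉ = 15.581 − 4.83 = 10.751
L/L_☉ = 10^(−0.4 × 10.751) = 5.009×10^-5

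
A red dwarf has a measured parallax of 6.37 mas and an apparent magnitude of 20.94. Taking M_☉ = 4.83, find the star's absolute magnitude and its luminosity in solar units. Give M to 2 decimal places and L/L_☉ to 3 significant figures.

M ≈ 14.96; L/L_☉ ≈ 8.87×10^-5

d = 1/p = 1000/6.37 mas = 157.0 pc
M = m − 5 log₁₀ d + 5 = 20.94 − 5·2.1959 + 5 = 14.961
M − M_☉ = 14.961 − 4.83 = 10.131
L/L_☉ = 10^(−0.4 × 10.131) = 8.866×10^-5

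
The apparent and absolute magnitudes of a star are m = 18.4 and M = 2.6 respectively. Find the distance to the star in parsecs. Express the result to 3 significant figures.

Distance modulus: m − M = 18.4 − (2.6) = 15.800
m − M = 5 log₁₀ d − 5
log₁₀ d = (m − M)/5 + 1 = 4.1600
d = 10^4.1600 = 14450 pc

d ≈ 14500 pc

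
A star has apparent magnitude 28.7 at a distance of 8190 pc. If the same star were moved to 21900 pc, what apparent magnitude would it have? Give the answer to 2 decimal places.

m ≈ 30.84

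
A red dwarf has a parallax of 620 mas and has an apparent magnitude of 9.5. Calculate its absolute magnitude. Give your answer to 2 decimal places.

M ≈ 13.46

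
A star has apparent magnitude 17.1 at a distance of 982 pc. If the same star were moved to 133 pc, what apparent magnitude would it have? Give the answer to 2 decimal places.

m ≈ 12.76

Flux ∝ 1/d², so Δm = 5 log₁₀(d₂/d₁) = 5 log₁₀(133/982) = -4.341
m₂ = m₁ + Δm = 17.1 + (-4.341) = 12.759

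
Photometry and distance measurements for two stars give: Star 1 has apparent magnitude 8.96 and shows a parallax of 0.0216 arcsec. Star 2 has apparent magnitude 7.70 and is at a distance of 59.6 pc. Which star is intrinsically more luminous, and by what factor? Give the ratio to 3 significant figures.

Star 2 is more luminous, by a factor of 5.29.

Star 1: d = 1/p = 1/0.0216″ = 46.30 pc
Star 1: M = m − 5 log₁₀ d + 5 = 8.96 − 5·1.6655 + 5 = 5.632
Star 2: M = m − 5 log₁₀ d + 5 = 7.70 − 5·1.7752 + 5 = 3.824
ΔM = M_1 − M_2 = 5.632 − (3.824) = 1.809; smaller M is more luminous → Star 2.
L ratio = 10^(0.4 |ΔM|) = 10^0.723 = 5.289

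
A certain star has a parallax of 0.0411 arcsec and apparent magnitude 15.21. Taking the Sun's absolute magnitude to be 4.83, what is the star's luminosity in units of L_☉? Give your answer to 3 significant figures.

d = 1/p = 1/0.0411″ = 24.33 pc
M = m − 5 log₁₀ d + 5 = 15.21 − 5·1.3862 + 5 = 13.279
M − M_☉ = 13.279 − 4.83 = 8.449
L/L_☉ = 10^(−0.4 × 8.449) = 4.172×10^-4

L/L_☉ ≈ 4.17×10^-4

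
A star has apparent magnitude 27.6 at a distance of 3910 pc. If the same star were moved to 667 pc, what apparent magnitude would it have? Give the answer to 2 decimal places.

m ≈ 23.76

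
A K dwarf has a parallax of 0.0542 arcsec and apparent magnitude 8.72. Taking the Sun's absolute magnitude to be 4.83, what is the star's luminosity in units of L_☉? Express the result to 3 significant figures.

L/L_☉ ≈ 0.0946

d = 1/p = 1/0.0542″ = 18.45 pc
M = m − 5 log₁₀ d + 5 = 8.72 − 5·1.2660 + 5 = 7.390
M − M_☉ = 7.390 − 4.83 = 2.560
L/L_☉ = 10^(−0.4 × 2.560) = 0.09462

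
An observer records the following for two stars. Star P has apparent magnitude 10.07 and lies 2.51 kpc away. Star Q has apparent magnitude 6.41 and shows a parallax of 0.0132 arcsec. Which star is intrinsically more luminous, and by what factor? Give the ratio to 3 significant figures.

Star P is more luminous, by a factor of 37.7.

Star P: d = 2.51 kpc = 2510 pc
Star P: M = m − 5 log₁₀ d + 5 = 10.07 − 5·3.3997 + 5 = -1.928
Star Q: d = 1/p = 1/0.0132″ = 75.76 pc
Star Q: M = m − 5 log₁₀ d + 5 = 6.41 − 5·1.8794 + 5 = 2.013
ΔM = M_P − M_Q = -1.928 − (2.013) = -3.941; smaller M is more luminous → Star P.
L ratio = 10^(0.4 |ΔM|) = 10^1.576 = 37.71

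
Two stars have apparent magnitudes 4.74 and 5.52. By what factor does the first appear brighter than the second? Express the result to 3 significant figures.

Δm = 4.74 − (5.52) = -0.78
Flux ratio = 10^(−0.4 Δm) = 10^(−0.4 × -0.78) = 10^0.312 = 2.051

2.05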